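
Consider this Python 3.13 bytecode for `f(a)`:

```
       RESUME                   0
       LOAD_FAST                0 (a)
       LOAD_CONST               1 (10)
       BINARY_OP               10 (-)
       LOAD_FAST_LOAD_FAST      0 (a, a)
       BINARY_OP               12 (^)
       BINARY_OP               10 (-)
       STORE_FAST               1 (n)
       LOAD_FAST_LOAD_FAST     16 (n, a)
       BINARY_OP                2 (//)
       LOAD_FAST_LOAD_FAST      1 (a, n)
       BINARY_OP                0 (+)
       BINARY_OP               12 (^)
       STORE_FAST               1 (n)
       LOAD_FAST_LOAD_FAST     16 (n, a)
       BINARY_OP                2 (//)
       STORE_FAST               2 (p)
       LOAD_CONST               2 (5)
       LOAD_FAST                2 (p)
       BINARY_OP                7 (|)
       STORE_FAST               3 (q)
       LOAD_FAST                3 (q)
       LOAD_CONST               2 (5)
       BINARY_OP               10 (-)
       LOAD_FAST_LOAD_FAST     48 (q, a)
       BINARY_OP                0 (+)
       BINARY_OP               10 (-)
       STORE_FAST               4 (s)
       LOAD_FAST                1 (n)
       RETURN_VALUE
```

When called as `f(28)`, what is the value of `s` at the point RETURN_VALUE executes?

LOAD_FAST a → push 28. Stack: [28]
LOAD_CONST → push 10. Stack: [28, 10]
BINARY_OP - → 28 - 10 = 18. Stack: [18]
LOAD_FAST_LOAD_FAST a,a → push 28,28. Stack: [18, 28, 28]
BINARY_OP ^ → 28 ^ 28 = 0. Stack: [18, 0]
BINARY_OP - → 18 - 0 = 18. Stack: [18]
STORE_FAST n → n=18. Stack: []
LOAD_FAST_LOAD_FAST n,a → push 18,28. Stack: [18, 28]
BINARY_OP // → 18 // 28 = 0. Stack: [0]
LOAD_FAST_LOAD_FAST a,n → push 28,18. Stack: [0, 28, 18]
BINARY_OP + → 28 + 18 = 46. Stack: [0, 46]
BINARY_OP ^ → 0 ^ 46 = 46. Stack: [46]
STORE_FAST n → n=46. Stack: []
LOAD_FAST_LOAD_FAST n,a → push 46,28. Stack: [46, 28]
BINARY_OP // → 46 // 28 = 1. Stack: [1]
STORE_FAST p → p=1. Stack: []
LOAD_CONST → push 5. Stack: [5]
LOAD_FAST p → push 1. Stack: [5, 1]
BINARY_OP | → 5 | 1 = 5. Stack: [5]
STORE_FAST q → q=5. Stack: []
LOAD_FAST q → push 5. Stack: [5]
LOAD_CONST → push 5. Stack: [5, 5]
BINARY_OP - → 5 - 5 = 0. Stack: [0]
LOAD_FAST_LOAD_FAST q,a → push 5,28. Stack: [0, 5, 28]
BINARY_OP + → 5 + 28 = 33. Stack: [0, 33]
BINARY_OP - → 0 - 33 = -33. Stack: [-33]
STORE_FAST s → s=-33. Stack: []
LOAD_FAST n → push 46. Stack: [46]
RETURN_VALUE → return 46.

-33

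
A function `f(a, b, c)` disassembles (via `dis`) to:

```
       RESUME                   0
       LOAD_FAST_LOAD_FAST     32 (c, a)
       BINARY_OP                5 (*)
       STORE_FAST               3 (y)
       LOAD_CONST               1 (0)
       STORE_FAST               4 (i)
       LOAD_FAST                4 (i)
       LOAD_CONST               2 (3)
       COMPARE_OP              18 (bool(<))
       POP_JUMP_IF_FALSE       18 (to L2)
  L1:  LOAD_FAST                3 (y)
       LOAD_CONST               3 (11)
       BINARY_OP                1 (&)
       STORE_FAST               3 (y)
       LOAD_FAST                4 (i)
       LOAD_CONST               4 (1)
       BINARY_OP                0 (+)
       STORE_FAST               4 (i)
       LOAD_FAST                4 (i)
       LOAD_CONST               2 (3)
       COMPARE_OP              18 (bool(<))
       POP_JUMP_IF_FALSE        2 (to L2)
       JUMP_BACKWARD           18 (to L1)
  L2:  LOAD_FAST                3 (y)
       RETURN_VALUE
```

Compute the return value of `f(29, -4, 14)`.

2

LOAD_FAST_LOAD_FAST c,a → push 14,29. Stack: [14, 29]
BINARY_OP * → 14 * 29 = 406. Stack: [406]
STORE_FAST y → y=406. Stack: []
LOAD_CONST → push 0. Stack: [0]
STORE_FAST i → i=0. Stack: []
LOAD_FAST i → push 0. Stack: [0]
LOAD_CONST → push 3. Stack: [0, 3]
COMPARE_OP bool(<) → 0 vs 3 = True. Stack: [True]
POP_JUMP_IF_FALSE → pop True; no jump. Stack: []
LOAD_FAST y → push 406. Stack: [406]
LOAD_CONST → push 11. Stack: [406, 11]
BINARY_OP & → 406 & 11 = 2. Stack: [2]
STORE_FAST y → y=2. Stack: []
LOAD_FAST i → push 0. Stack: [0]
LOAD_CONST → push 1. Stack: [0, 1]
BINARY_OP + → 0 + 1 = 1. Stack: [1]
STORE_FAST i → i=1. Stack: []
LOAD_FAST i → push 1. Stack: [1]
LOAD_CONST → push 3. Stack: [1, 3]
COMPARE_OP bool(<) → 1 vs 3 = True. Stack: [True]
POP_JUMP_IF_FALSE → pop True; no jump. Stack: []
LOAD_FAST y → push 2. Stack: [2]
LOAD_CONST → push 11. Stack: [2, 11]
BINARY_OP & → 2 & 11 = 2. Stack: [2]
STORE_FAST y → y=2. Stack: []
LOAD_FAST i → push 1. Stack: [1]
LOAD_CONST → push 1. Stack: [1, 1]
BINARY_OP + → 1 + 1 = 2. Stack: [2]
STORE_FAST i → i=2. Stack: []
LOAD_FAST i → push 2. Stack: [2]
LOAD_CONST → push 3. Stack: [2, 3]
COMPARE_OP bool(<) → 2 vs 3 = True. Stack: [True]
POP_JUMP_IF_FALSE → pop True; no jump. Stack: []
LOAD_FAST y → push 2. Stack: [2]
LOAD_CONST → push 11. Stack: [2, 11]
BINARY_OP & → 2 & 11 = 2. Stack: [2]
STORE_FAST y → y=2. Stack: []
LOAD_FAST i → push 2. Stack: [2]
LOAD_CONST → push 1. Stack: [2, 1]
BINARY_OP + → 2 + 1 = 3. Stack: [3]
STORE_FAST i → i=3. Stack: []
LOAD_FAST i → push 3. Stack: [3]
LOAD_CONST → push 3. Stack: [3, 3]
COMPARE_OP bool(<) → 3 vs 3 = False. Stack: [False]
POP_JUMP_IF_FALSE → pop False; jump. Stack: []
LOAD_FAST y → push 2. Stack: [2]
RETURN_VALUE → return 2.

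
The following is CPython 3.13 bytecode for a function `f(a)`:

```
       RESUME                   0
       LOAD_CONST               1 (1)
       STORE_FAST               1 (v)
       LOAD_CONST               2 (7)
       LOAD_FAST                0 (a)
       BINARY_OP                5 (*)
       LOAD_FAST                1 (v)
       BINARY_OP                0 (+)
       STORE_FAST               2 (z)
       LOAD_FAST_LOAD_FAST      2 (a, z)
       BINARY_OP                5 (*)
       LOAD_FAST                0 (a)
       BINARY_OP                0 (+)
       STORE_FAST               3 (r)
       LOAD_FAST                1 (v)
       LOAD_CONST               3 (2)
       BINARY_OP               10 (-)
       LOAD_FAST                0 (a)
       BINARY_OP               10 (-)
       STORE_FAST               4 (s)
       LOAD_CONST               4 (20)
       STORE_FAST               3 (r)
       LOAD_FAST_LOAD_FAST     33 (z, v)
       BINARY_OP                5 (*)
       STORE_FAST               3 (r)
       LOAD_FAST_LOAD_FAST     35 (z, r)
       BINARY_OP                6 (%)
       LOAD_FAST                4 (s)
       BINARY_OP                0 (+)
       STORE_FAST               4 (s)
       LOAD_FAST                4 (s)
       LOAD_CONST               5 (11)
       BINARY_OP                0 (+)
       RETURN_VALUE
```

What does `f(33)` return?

LOAD_CONST → push 1. Stack: [1]
STORE_FAST v → v=1. Stack: []
LOAD_CONST → push 7. Stack: [7]
LOAD_FAST a → push 33. Stack: [7, 33]
BINARY_OP * → 7 * 33 = 231. Stack: [231]
LOAD_FAST v → push 1. Stack: [231, 1]
BINARY_OP + → 231 + 1 = 232. Stack: [232]
STORE_FAST z → z=232. Stack: []
LOAD_FAST_LOAD_FAST a,z → push 33,232. Stack: [33, 232]
BINARY_OP * → 33 * 232 = 7656. Stack: [7656]
LOAD_FAST a → push 33. Stack: [7656, 33]
BINARY_OP + → 7656 + 33 = 7689. Stack: [7689]
STORE_FAST r → r=7689. Stack: []
LOAD_FAST v → push 1. Stack: [1]
LOAD_CONST → push 2. Stack: [1, 2]
BINARY_OP - → 1 - 2 = -1. Stack: [-1]
LOAD_FAST a → push 33. Stack: [-1, 33]
BINARY_OP - → -1 - 33 = -34. Stack: [-34]
STORE_FAST s → s=-34. Stack: []
LOAD_CONST → push 20. Stack: [20]
STORE_FAST r → r=20. Stack: []
LOAD_FAST_LOAD_FAST z,v → push 232,1. Stack: [232, 1]
BINARY_OP * → 232 * 1 = 232. Stack: [232]
STORE_FAST r → r=232. Stack: []
LOAD_FAST_LOAD_FAST z,r → push 232,232. Stack: [232, 232]
BINARY_OP % → 232 % 232 = 0. Stack: [0]
LOAD_FAST s → push -34. Stack: [0, -34]
BINARY_OP + → 0 + -34 = -34. Stack: [-34]
STORE_FAST s → s=-34. Stack: []
LOAD_FAST s → push -34. Stack: [-34]
LOAD_CONST → push 11. Stack: [-34, 11]
BINARY_OP + → -34 + 11 = -23. Stack: [-23]
RETURN_VALUE → return -23.

-23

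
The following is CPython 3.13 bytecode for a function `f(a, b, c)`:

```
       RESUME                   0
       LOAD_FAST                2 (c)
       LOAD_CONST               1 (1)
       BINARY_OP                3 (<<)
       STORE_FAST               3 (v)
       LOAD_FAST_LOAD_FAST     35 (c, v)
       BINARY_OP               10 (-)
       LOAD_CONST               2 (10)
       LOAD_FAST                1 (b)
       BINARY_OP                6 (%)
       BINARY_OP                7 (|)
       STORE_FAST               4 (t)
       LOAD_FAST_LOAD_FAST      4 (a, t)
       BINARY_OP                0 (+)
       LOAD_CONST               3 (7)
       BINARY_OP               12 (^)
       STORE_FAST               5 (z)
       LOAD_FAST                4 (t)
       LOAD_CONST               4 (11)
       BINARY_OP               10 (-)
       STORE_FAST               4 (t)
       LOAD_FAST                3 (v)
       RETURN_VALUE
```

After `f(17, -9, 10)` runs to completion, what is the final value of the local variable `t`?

LOAD_FAST c → push 10. Stack: [10]
LOAD_CONST → push 1. Stack: [10, 1]
BINARY_OP << → 10 << 1 = 20. Stack: [20]
STORE_FAST v → v=20. Stack: []
LOAD_FAST_LOAD_FAST c,v → push 10,20. Stack: [10, 20]
BINARY_OP - → 10 - 20 = -10. Stack: [-10]
LOAD_CONST → push 10. Stack: [-10, 10]
LOAD_FAST b → push -9. Stack: [-10, 10, -9]
BINARY_OP % → 10 % -9 = -8. Stack: [-10, -8]
BINARY_OP | → -10 | -8 = -2. Stack: [-2]
STORE_FAST t → t=-2. Stack: []
LOAD_FAST_LOAD_FAST a,t → push 17,-2. Stack: [17, -2]
BINARY_OP + → 17 + -2 = 15. Stack: [15]
LOAD_CONST → push 7. Stack: [15, 7]
BINARY_OP ^ → 15 ^ 7 = 8. Stack: [8]
STORE_FAST z → z=8. Stack: []
LOAD_FAST t → push -2. Stack: [-2]
LOAD_CONST → push 11. Stack: [-2, 11]
BINARY_OP - → -2 - 11 = -13. Stack: [-13]
STORE_FAST t → t=-13. Stack: []
LOAD_FAST v → push 20. Stack: [20]
RETURN_VALUE → return 20.

-13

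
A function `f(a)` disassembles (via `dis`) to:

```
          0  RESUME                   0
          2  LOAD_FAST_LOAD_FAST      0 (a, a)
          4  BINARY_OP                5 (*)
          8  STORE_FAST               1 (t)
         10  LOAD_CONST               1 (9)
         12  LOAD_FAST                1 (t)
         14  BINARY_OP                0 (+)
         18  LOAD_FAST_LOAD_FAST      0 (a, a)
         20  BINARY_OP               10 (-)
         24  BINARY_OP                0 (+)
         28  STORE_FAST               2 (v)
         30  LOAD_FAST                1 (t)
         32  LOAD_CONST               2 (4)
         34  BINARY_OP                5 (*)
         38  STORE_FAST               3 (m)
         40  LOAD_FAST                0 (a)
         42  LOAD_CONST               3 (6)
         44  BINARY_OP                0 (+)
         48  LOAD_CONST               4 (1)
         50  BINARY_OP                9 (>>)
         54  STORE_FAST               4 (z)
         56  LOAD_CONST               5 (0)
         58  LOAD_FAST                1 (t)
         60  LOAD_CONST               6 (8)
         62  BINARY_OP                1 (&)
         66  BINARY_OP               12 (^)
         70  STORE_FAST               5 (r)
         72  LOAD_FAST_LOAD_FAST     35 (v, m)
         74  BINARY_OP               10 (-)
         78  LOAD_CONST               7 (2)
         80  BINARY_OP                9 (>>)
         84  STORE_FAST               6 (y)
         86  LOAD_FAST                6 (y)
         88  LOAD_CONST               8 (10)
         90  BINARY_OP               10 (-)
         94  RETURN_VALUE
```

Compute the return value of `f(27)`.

-555

LOAD_FAST_LOAD_FAST a,a → push 27,27. Stack: [27, 27]
BINARY_OP * → 27 * 27 = 729. Stack: [729]
STORE_FAST t → t=729. Stack: []
LOAD_CONST → push 9. Stack: [9]
LOAD_FAST t → push 729. Stack: [9, 729]
BINARY_OP + → 9 + 729 = 738. Stack: [738]
LOAD_FAST_LOAD_FAST a,a → push 27,27. Stack: [738, 27, 27]
BINARY_OP - → 27 - 27 = 0. Stack: [738, 0]
BINARY_OP + → 738 + 0 = 738. Stack: [738]
STORE_FAST v → v=738. Stack: []
LOAD_FAST t → push 729. Stack: [729]
LOAD_CONST → push 4. Stack: [729, 4]
BINARY_OP * → 729 * 4 = 2916. Stack: [2916]
STORE_FAST m → m=2916. Stack: []
LOAD_FAST a → push 27. Stack: [27]
LOAD_CONST → push 6. Stack: [27, 6]
BINARY_OP + → 27 + 6 = 33. Stack: [33]
LOAD_CONST → push 1. Stack: [33, 1]
BINARY_OP >> → 33 >> 1 = 16. Stack: [16]
STORE_FAST z → z=16. Stack: []
LOAD_CONST → push 0. Stack: [0]
LOAD_FAST t → push 729. Stack: [0, 729]
LOAD_CONST → push 8. Stack: [0, 729, 8]
BINARY_OP & → 729 & 8 = 8. Stack: [0, 8]
BINARY_OP ^ → 0 ^ 8 = 8. Stack: [8]
STORE_FAST r → r=8. Stack: []
LOAD_FAST_LOAD_FAST v,m → push 738,2916. Stack: [738, 2916]
BINARY_OP - → 738 - 2916 = -2178. Stack: [-2178]
LOAD_CONST → push 2. Stack: [-2178, 2]
BINARY_OP >> → -2178 >> 2 = -545. Stack: [-545]
STORE_FAST y → y=-545. Stack: []
LOAD_FAST y → push -545. Stack: [-545]
LOAD_CONST → push 10. Stack: [-545, 10]
BINARY_OP - → -545 - 10 = -555. Stack: [-555]
RETURN_VALUE → return -555.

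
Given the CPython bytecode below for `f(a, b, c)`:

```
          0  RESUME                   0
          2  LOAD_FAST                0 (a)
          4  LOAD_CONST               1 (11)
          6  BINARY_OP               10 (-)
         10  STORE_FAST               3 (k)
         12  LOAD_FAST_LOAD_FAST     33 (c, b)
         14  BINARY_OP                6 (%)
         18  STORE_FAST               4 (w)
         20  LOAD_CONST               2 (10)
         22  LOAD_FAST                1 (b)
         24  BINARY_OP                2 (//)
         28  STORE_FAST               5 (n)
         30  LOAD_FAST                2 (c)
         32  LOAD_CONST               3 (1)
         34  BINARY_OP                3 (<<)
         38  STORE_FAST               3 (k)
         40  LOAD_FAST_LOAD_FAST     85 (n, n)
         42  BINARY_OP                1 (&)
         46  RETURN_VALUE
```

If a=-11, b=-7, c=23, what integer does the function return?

LOAD_FAST a → push -11. Stack: [-11]
LOAD_CONST → push 11. Stack: [-11, 11]
BINARY_OP - → -11 - 11 = -22. Stack: [-22]
STORE_FAST k → k=-22. Stack: []
LOAD_FAST_LOAD_FAST c,b → push 23,-7. Stack: [23, -7]
BINARY_OP % → 23 % -7 = -5. Stack: [-5]
STORE_FAST w → w=-5. Stack: []
LOAD_CONST → push 10. Stack: [10]
LOAD_FAST b → push -7. Stack: [10, -7]
BINARY_OP // → 10 // -7 = -2. Stack: [-2]
STORE_FAST n → n=-2. Stack: []
LOAD_FAST c → push 23. Stack: [23]
LOAD_CONST → push 1. Stack: [23, 1]
BINARY_OP << → 23 << 1 = 46. Stack: [46]
STORE_FAST k → k=46. Stack: []
LOAD_FAST_LOAD_FAST n,n → push -2,-2. Stack: [-2, -2]
BINARY_OP & → -2 & -2 = -2. Stack: [-2]
RETURN_VALUE → return -2.

-2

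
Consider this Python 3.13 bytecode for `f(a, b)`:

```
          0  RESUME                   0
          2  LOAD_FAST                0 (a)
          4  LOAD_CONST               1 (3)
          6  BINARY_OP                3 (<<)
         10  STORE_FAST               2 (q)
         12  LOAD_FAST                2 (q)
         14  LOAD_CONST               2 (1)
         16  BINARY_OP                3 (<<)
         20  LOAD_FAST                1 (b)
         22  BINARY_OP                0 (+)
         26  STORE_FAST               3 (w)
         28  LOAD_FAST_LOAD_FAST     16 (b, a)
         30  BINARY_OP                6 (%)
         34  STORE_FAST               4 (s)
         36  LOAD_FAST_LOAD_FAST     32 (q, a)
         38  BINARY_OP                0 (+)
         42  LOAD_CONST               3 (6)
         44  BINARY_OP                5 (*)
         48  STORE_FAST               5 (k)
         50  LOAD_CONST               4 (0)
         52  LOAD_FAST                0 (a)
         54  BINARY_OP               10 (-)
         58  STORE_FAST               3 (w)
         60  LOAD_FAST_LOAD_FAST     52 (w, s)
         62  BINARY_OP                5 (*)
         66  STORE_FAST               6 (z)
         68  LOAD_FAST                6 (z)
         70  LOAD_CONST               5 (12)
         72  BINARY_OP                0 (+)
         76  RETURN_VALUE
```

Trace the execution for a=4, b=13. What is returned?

LOAD_FAST a → push 4. Stack: [4]
LOAD_CONST → push 3. Stack: [4, 3]
BINARY_OP << → 4 << 3 = 32. Stack: [32]
STORE_FAST q → q=32. Stack: []
LOAD_FAST q → push 32. Stack: [32]
LOAD_CONST → push 1. Stack: [32, 1]
BINARY_OP << → 32 << 1 = 64. Stack: [64]
LOAD_FAST b → push 13. Stack: [64, 13]
BINARY_OP + → 64 + 13 = 77. Stack: [77]
STORE_FAST w → w=77. Stack: []
LOAD_FAST_LOAD_FAST b,a → push 13,4. Stack: [13, 4]
BINARY_OP % → 13 % 4 = 1. Stack: [1]
STORE_FAST s → s=1. Stack: []
LOAD_FAST_LOAD_FAST q,a → push 32,4. Stack: [32, 4]
BINARY_OP + → 32 + 4 = 36. Stack: [36]
LOAD_CONST → push 6. Stack: [36, 6]
BINARY_OP * → 36 * 6 = 216. Stack: [216]
STORE_FAST k → k=216. Stack: []
LOAD_CONST → push 0. Stack: [0]
LOAD_FAST a → push 4. Stack: [0, 4]
BINARY_OP - → 0 - 4 = -4. Stack: [-4]
STORE_FAST w → w=-4. Stack: []
LOAD_FAST_LOAD_FAST w,s → push -4,1. Stack: [-4, 1]
BINARY_OP * → -4 * 1 = -4. Stack: [-4]
STORE_FAST z → z=-4. Stack: []
LOAD_FAST z → push -4. Stack: [-4]
LOAD_CONST → push 12. Stack: [-4, 12]
BINARY_OP + → -4 + 12 = 8. Stack: [8]
RETURN_VALUE → return 8.

8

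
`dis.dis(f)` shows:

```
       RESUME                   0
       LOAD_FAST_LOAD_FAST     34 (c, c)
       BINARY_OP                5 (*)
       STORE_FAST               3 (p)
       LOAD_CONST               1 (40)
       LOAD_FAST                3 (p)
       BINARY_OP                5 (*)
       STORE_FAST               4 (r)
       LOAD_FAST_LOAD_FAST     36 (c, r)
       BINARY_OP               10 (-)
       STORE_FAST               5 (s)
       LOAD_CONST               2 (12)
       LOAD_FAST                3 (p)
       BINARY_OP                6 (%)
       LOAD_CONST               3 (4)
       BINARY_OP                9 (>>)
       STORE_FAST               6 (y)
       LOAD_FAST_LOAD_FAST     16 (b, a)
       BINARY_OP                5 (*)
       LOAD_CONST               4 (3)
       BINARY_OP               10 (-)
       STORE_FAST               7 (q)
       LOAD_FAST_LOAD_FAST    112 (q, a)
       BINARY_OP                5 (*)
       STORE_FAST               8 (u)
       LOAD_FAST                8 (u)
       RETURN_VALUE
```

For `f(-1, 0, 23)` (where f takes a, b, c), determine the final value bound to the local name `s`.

LOAD_FAST_LOAD_FAST c,c → push 23,23. Stack: [23, 23]
BINARY_OP * → 23 * 23 = 529. Stack: [529]
STORE_FAST p → p=529. Stack: []
LOAD_CONST → push 40. Stack: [40]
LOAD_FAST p → push 529. Stack: [40, 529]
BINARY_OP * → 40 * 529 = 21160. Stack: [21160]
STORE_FAST r → r=21160. Stack: []
LOAD_FAST_LOAD_FAST c,r → push 23,21160. Stack: [23, 21160]
BINARY_OP - → 23 - 21160 = -21137. Stack: [-21137]
STORE_FAST s → s=-21137. Stack: []
LOAD_CONST → push 12. Stack: [12]
LOAD_FAST p → push 529. Stack: [12, 529]
BINARY_OP % → 12 % 529 = 12. Stack: [12]
LOAD_CONST → push 4. Stack: [12, 4]
BINARY_OP >> → 12 >> 4 = 0. Stack: [0]
STORE_FAST y → y=0. Stack: []
LOAD_FAST_LOAD_FAST b,a → push 0,-1. Stack: [0, -1]
BINARY_OP * → 0 * -1 = 0. Stack: [0]
LOAD_CONST → push 3. Stack: [0, 3]
BINARY_OP - → 0 - 3 = -3. Stack: [-3]
STORE_FAST q → q=-3. Stack: []
LOAD_FAST_LOAD_FAST q,a → push -3,-1. Stack: [-3, -1]
BINARY_OP * → -3 * -1 = 3. Stack: [3]
STORE_FAST u → u=3. Stack: []
LOAD_FAST u → push 3. Stack: [3]
RETURN_VALUE → return 3.

-21137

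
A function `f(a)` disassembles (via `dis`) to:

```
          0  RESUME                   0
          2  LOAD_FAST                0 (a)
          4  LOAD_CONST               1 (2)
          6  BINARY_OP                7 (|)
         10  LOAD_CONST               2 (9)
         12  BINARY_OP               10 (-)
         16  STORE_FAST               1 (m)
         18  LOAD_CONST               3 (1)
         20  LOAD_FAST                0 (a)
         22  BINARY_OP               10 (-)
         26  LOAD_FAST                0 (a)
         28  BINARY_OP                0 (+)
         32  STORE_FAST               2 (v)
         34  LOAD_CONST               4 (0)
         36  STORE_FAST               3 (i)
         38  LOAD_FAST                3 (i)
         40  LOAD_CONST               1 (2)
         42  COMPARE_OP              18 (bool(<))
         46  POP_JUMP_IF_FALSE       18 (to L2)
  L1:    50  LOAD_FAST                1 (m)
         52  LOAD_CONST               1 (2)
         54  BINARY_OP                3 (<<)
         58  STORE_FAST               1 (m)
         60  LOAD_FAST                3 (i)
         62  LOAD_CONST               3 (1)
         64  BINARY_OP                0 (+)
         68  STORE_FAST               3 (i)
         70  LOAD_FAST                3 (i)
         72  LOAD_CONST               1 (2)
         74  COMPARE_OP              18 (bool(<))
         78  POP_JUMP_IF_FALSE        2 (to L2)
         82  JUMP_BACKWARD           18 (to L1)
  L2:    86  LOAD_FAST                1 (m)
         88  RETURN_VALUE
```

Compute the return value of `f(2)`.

-112

LOAD_FAST a → push 2. Stack: [2]
LOAD_CONST → push 2. Stack: [2, 2]
BINARY_OP | → 2 | 2 = 2. Stack: [2]
LOAD_CONST → push 9. Stack: [2, 9]
BINARY_OP - → 2 - 9 = -7. Stack: [-7]
STORE_FAST m → m=-7. Stack: []
LOAD_CONST → push 1. Stack: [1]
LOAD_FAST a → push 2. Stack: [1, 2]
BINARY_OP - → 1 - 2 = -1. Stack: [-1]
LOAD_FAST a → push 2. Stack: [-1, 2]
BINARY_OP + → -1 + 2 = 1. Stack: [1]
STORE_FAST v → v=1. Stack: []
LOAD_CONST → push 0. Stack: [0]
STORE_FAST i → i=0. Stack: []
LOAD_FAST i → push 0. Stack: [0]
LOAD_CONST → push 2. Stack: [0, 2]
COMPARE_OP bool(<) → 0 vs 2 = True. Stack: [True]
POP_JUMP_IF_FALSE → pop True; no jump. Stack: []
LOAD_FAST m → push -7. Stack: [-7]
LOAD_CONST → push 2. Stack: [-7, 2]
BINARY_OP << → -7 << 2 = -28. Stack: [-28]
STORE_FAST m → m=-28. Stack: []
LOAD_FAST i → push 0. Stack: [0]
LOAD_CONST → push 1. Stack: [0, 1]
BINARY_OP + → 0 + 1 = 1. Stack: [1]
STORE_FAST i → i=1. Stack: []
LOAD_FAST i → push 1. Stack: [1]
LOAD_CONST → push 2. Stack: [1, 2]
COMPARE_OP bool(<) → 1 vs 2 = True. Stack: [True]
POP_JUMP_IF_FALSE → pop True; no jump. Stack: []
LOAD_FAST m → push -28. Stack: [-28]
LOAD_CONST → push 2. Stack: [-28, 2]
BINARY_OP << → -28 << 2 = -112. Stack: [-112]
STORE_FAST m → m=-112. Stack: []
LOAD_FAST i → push 1. Stack: [1]
LOAD_CONST → push 1. Stack: [1, 1]
BINARY_OP + → 1 + 1 = 2. Stack: [2]
STORE_FAST i → i=2. Stack: []
LOAD_FAST i → push 2. Stack: [2]
LOAD_CONST → push 2. Stack: [2, 2]
COMPARE_OP bool(<) → 2 vs 2 = False. Stack: [False]
POP_JUMP_IF_FALSE → pop False; jump. Stack: []
LOAD_FAST m → push -112. Stack: [-112]
RETURN_VALUE → return -112.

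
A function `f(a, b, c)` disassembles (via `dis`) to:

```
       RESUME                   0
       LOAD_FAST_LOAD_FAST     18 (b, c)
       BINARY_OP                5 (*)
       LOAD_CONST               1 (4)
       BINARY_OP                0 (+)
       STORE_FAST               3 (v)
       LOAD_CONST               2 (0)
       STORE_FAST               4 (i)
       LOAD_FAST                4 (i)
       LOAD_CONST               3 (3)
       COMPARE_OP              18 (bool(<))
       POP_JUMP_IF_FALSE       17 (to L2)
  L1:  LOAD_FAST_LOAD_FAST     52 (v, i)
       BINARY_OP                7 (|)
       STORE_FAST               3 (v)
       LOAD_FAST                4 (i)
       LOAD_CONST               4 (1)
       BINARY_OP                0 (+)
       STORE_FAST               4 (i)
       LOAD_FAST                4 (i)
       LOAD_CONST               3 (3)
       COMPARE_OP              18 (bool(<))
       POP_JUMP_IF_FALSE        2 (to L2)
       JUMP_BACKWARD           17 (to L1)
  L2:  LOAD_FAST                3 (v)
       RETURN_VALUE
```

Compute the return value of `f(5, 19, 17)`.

327

LOAD_FAST_LOAD_FAST b,c → push 19,17. Stack: [19, 17]
BINARY_OP * → 19 * 17 = 323. Stack: [323]
LOAD_CONST → push 4. Stack: [323, 4]
BINARY_OP + → 323 + 4 = 327. Stack: [327]
STORE_FAST v → v=327. Stack: []
LOAD_CONST → push 0. Stack: [0]
STORE_FAST i → i=0. Stack: []
LOAD_FAST i → push 0. Stack: [0]
LOAD_CONST → push 3. Stack: [0, 3]
COMPARE_OP bool(<) → 0 vs 3 = True. Stack: [True]
POP_JUMP_IF_FALSE → pop True; no jump. Stack: []
LOAD_FAST_LOAD_FAST v,i → push 327,0. Stack: [327, 0]
BINARY_OP | → 327 | 0 = 327. Stack: [327]
STORE_FAST v → v=327. Stack: []
LOAD_FAST i → push 0. Stack: [0]
LOAD_CONST → push 1. Stack: [0, 1]
BINARY_OP + → 0 + 1 = 1. Stack: [1]
STORE_FAST i → i=1. Stack: []
LOAD_FAST i → push 1. Stack: [1]
LOAD_CONST → push 3. Stack: [1, 3]
COMPARE_OP bool(<) → 1 vs 3 = True. Stack: [True]
POP_JUMP_IF_FALSE → pop True; no jump. Stack: []
LOAD_FAST_LOAD_FAST v,i → push 327,1. Stack: [327, 1]
BINARY_OP | → 327 | 1 = 327. Stack: [327]
STORE_FAST v → v=327. Stack: []
LOAD_FAST i → push 1. Stack: [1]
LOAD_CONST → push 1. Stack: [1, 1]
BINARY_OP + → 1 + 1 = 2. Stack: [2]
STORE_FAST i → i=2. Stack: []
LOAD_FAST i → push 2. Stack: [2]
LOAD_CONST → push 3. Stack: [2, 3]
COMPARE_OP bool(<) → 2 vs 3 = True. Stack: [True]
POP_JUMP_IF_FALSE → pop True; no jump. Stack: []
LOAD_FAST_LOAD_FAST v,i → push 327,2. Stack: [327, 2]
BINARY_OP | → 327 | 2 = 327. Stack: [327]
STORE_FAST v → v=327. Stack: []
LOAD_FAST i → push 2. Stack: [2]
LOAD_CONST → push 1. Stack: [2, 1]
BINARY_OP + → 2 + 1 = 3. Stack: [3]
STORE_FAST i → i=3. Stack: []
LOAD_FAST i → push 3. Stack: [3]
LOAD_CONST → push 3. Stack: [3, 3]
COMPARE_OP bool(<) → 3 vs 3 = False. Stack: [False]
POP_JUMP_IF_FALSE → pop False; jump. Stack: []
LOAD_FAST v → push 327. Stack: [327]
RETURN_VALUE → return 327.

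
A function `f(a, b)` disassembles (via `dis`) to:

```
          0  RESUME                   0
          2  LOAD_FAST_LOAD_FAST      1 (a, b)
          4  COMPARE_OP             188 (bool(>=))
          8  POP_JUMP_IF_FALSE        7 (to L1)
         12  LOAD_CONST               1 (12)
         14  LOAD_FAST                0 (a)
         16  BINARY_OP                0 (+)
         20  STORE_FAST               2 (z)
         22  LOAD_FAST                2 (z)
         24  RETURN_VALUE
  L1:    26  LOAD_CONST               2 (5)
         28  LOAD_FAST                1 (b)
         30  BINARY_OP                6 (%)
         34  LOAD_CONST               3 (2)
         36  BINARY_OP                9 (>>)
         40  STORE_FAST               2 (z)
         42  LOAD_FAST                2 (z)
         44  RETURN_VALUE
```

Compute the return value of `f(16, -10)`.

28

LOAD_FAST_LOAD_FAST a,b → push 16,-10. Stack: [16, -10]
COMPARE_OP bool(>=) → 16 vs -10 = True. Stack: [True]
POP_JUMP_IF_FALSE → pop True; no jump. Stack: []
LOAD_CONST → push 12. Stack: [12]
LOAD_FAST a → push 16. Stack: [12, 16]
BINARY_OP + → 12 + 16 = 28. Stack: [28]
STORE_FAST z → z=28. Stack: []
LOAD_FAST z → push 28. Stack: [28]
RETURN_VALUE → return 28.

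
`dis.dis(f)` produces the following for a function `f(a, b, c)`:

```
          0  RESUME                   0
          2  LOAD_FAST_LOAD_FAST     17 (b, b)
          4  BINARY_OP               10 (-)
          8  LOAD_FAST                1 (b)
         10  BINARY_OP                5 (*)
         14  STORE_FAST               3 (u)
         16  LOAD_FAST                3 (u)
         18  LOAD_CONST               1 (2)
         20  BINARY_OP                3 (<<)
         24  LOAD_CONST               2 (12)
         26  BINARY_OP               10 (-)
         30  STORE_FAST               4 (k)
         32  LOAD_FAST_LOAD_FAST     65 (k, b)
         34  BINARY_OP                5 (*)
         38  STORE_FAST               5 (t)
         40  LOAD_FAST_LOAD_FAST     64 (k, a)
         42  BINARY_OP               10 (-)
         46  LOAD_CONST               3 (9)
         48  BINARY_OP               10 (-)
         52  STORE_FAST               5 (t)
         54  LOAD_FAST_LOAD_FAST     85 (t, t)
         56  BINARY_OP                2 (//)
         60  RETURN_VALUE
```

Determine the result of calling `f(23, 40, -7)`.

1

LOAD_FAST_LOAD_FAST b,b → push 40,40. Stack: [40, 40]
BINARY_OP - → 40 - 40 = 0. Stack: [0]
LOAD_FAST b → push 40. Stack: [0, 40]
BINARY_OP * → 0 * 40 = 0. Stack: [0]
STORE_FAST u → u=0. Stack: []
LOAD_FAST u → push 0. Stack: [0]
LOAD_CONST → push 2. Stack: [0, 2]
BINARY_OP << → 0 << 2 = 0. Stack: [0]
LOAD_CONST → push 12. Stack: [0, 12]
BINARY_OP - → 0 - 12 = -12. Stack: [-12]
STORE_FAST k → k=-12. Stack: []
LOAD_FAST_LOAD_FAST k,b → push -12,40. Stack: [-12, 40]
BINARY_OP * → -12 * 40 = -480. Stack: [-480]
STORE_FAST t → t=-480. Stack: []
LOAD_FAST_LOAD_FAST k,a → push -12,23. Stack: [-12, 23]
BINARY_OP - → -12 - 23 = -35. Stack: [-35]
LOAD_CONST → push 9. Stack: [-35, 9]
BINARY_OP - → -35 - 9 = -44. Stack: [-44]
STORE_FAST t → t=-44. Stack: []
LOAD_FAST_LOAD_FAST t,t → push -44,-44. Stack: [-44, -44]
BINARY_OP // → -44 // -44 = 1. Stack: [1]
RETURN_VALUE → return 1.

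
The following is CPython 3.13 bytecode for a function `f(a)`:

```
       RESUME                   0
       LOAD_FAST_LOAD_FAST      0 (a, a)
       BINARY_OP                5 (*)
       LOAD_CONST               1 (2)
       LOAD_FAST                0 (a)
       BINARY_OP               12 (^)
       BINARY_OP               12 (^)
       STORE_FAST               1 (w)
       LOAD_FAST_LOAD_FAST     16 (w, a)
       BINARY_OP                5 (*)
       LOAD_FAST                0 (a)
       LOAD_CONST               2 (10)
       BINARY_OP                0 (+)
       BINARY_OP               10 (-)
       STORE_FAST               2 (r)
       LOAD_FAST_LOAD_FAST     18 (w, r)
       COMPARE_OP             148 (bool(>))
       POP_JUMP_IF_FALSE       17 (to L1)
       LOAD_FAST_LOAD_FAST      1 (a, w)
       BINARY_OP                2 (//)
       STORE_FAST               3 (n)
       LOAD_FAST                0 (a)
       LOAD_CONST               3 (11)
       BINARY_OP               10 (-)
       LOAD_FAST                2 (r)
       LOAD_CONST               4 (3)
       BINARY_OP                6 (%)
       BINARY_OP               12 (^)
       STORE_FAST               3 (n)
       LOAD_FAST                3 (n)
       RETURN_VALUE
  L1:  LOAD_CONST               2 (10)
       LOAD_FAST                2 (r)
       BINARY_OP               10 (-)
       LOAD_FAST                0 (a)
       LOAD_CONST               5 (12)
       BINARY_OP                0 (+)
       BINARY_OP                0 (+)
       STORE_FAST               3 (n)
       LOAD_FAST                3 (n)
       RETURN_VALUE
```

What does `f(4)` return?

LOAD_FAST_LOAD_FAST a,a → push 4,4. Stack: [4, 4]
BINARY_OP * → 4 * 4 = 16. Stack: [16]
LOAD_CONST → push 2. Stack: [16, 2]
LOAD_FAST a → push 4. Stack: [16, 2, 4]
BINARY_OP ^ → 2 ^ 4 = 6. Stack: [16, 6]
BINARY_OP ^ → 16 ^ 6 = 22. Stack: [22]
STORE_FAST w → w=22. Stack: []
LOAD_FAST_LOAD_FAST w,a → push 22,4. Stack: [22, 4]
BINARY_OP * → 22 * 4 = 88. Stack: [88]
LOAD_FAST a → push 4. Stack: [88, 4]
LOAD_CONST → push 10. Stack: [88, 4, 10]
BINARY_OP + → 4 + 10 = 14. Stack: [88, 14]
BINARY_OP - → 88 - 14 = 74. Stack: [74]
STORE_FAST r → r=74. Stack: []
LOAD_FAST_LOAD_FAST w,r → push 22,74. Stack: [22, 74]
COMPARE_OP bool(>) → 22 vs 74 = False. Stack: [False]
POP_JUMP_IF_FALSE → pop False; jump. Stack: []
LOAD_CONST → push 10. Stack: [10]
LOAD_FAST r → push 74. Stack: [10, 74]
BINARY_OP - → 10 - 74 = -64. Stack: [-64]
LOAD_FAST a → push 4. Stack: [-64, 4]
LOAD_CONST → push 12. Stack: [-64, 4, 12]
BINARY_OP + → 4 + 12 = 16. Stack: [-64, 16]
BINARY_OP + → -64 + 16 = -48. Stack: [-48]
STORE_FAST n → n=-48. Stack: []
LOAD_FAST n → push -48. Stack: [-48]
RETURN_VALUE → return -48.

-48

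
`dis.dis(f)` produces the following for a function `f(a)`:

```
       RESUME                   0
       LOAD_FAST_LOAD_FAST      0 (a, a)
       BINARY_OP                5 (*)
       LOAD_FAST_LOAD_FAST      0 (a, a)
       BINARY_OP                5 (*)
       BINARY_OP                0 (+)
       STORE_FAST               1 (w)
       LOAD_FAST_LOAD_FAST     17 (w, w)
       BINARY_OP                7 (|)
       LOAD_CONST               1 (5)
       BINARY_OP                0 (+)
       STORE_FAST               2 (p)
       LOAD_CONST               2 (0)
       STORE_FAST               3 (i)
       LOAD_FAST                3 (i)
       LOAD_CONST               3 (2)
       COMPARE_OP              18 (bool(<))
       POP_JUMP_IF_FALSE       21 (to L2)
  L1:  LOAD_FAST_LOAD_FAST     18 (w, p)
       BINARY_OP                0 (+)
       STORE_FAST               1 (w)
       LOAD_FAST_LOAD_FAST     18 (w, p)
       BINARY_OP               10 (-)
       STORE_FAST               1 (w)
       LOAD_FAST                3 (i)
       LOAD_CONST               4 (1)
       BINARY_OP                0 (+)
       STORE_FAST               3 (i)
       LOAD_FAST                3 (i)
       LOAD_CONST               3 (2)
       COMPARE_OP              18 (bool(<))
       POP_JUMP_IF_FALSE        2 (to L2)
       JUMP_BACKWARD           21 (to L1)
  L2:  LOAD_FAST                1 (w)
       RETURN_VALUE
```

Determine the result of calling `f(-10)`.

200

LOAD_FAST_LOAD_FAST a,a → push -10,-10. Stack: [-10, -10]
BINARY_OP * → -10 * -10 = 100. Stack: [100]
LOAD_FAST_LOAD_FAST a,a → push -10,-10. Stack: [100, -10, -10]
BINARY_OP * → -10 * -10 = 100. Stack: [100, 100]
BINARY_OP + → 100 + 100 = 200. Stack: [200]
STORE_FAST w → w=200. Stack: []
LOAD_FAST_LOAD_FAST w,w → push 200,200. Stack: [200, 200]
BINARY_OP | → 200 | 200 = 200. Stack: [200]
LOAD_CONST → push 5. Stack: [200, 5]
BINARY_OP + → 200 + 5 = 205. Stack: [205]
STORE_FAST p → p=205. Stack: []
LOAD_CONST → push 0. Stack: [0]
STORE_FAST i → i=0. Stack: []
LOAD_FAST i → push 0. Stack: [0]
LOAD_CONST → push 2. Stack: [0, 2]
COMPARE_OP bool(<) → 0 vs 2 = True. Stack: [True]
POP_JUMP_IF_FALSE → pop True; no jump. Stack: []
LOAD_FAST_LOAD_FAST w,p → push 200,205. Stack: [200, 205]
BINARY_OP + → 200 + 205 = 405. Stack: [405]
STORE_FAST w → w=405. Stack: []
LOAD_FAST_LOAD_FAST w,p → push 405,205. Stack: [405, 205]
BINARY_OP - → 405 - 205 = 200. Stack: [200]
STORE_FAST w → w=200. Stack: []
LOAD_FAST i → push 0. Stack: [0]
LOAD_CONST → push 1. Stack: [0, 1]
BINARY_OP + → 0 + 1 = 1. Stack: [1]
STORE_FAST i → i=1. Stack: []
LOAD_FAST i → push 1. Stack: [1]
LOAD_CONST → push 2. Stack: [1, 2]
COMPARE_OP bool(<) → 1 vs 2 = True. Stack: [True]
POP_JUMP_IF_FALSE → pop True; no jump. Stack: []
LOAD_FAST_LOAD_FAST w,p → push 200,205. Stack: [200, 205]
BINARY_OP + → 200 + 205 = 405. Stack: [405]
STORE_FAST w → w=405. Stack: []
LOAD_FAST_LOAD_FAST w,p → push 405,205. Stack: [405, 205]
BINARY_OP - → 405 - 205 = 200. Stack: [200]
STORE_FAST w → w=200. Stack: []
LOAD_FAST i → push 1. Stack: [1]
LOAD_CONST → push 1. Stack: [1, 1]
BINARY_OP + → 1 + 1 = 2. Stack: [2]
STORE_FAST i → i=2. Stack: []
LOAD_FAST i → push 2. Stack: [2]
LOAD_CONST → push 2. Stack: [2, 2]
COMPARE_OP bool(<) → 2 vs 2 = False. Stack: [False]
POP_JUMP_IF_FALSE → pop False; jump. Stack: []
LOAD_FAST w → push 200. Stack: [200]
RETURN_VALUE → return 200.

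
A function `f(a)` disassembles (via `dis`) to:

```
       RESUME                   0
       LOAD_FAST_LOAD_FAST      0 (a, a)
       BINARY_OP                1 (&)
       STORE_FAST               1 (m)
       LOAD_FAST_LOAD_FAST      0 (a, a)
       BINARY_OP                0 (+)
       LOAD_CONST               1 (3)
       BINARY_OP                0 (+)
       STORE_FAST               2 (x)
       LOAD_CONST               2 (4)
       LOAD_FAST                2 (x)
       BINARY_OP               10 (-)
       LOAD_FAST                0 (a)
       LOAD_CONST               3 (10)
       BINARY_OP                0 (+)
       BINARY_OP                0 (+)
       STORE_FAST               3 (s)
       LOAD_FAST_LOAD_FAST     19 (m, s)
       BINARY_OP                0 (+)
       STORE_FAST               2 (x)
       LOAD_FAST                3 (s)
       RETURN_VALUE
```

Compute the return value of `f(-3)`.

14

LOAD_FAST_LOAD_FAST a,a → push -3,-3. Stack: [-3, -3]
BINARY_OP & → -3 & -3 = -3. Stack: [-3]
STORE_FAST m → m=-3. Stack: []
LOAD_FAST_LOAD_FAST a,a → push -3,-3. Stack: [-3, -3]
BINARY_OP + → -3 + -3 = -6. Stack: [-6]
LOAD_CONST → push 3. Stack: [-6, 3]
BINARY_OP + → -6 + 3 = -3. Stack: [-3]
STORE_FAST x → x=-3. Stack: []
LOAD_CONST → push 4. Stack: [4]
LOAD_FAST x → push -3. Stack: [4, -3]
BINARY_OP - → 4 - -3 = 7. Stack: [7]
LOAD_FAST a → push -3. Stack: [7, -3]
LOAD_CONST → push 10. Stack: [7, -3, 10]
BINARY_OP + → -3 + 10 = 7. Stack: [7, 7]
BINARY_OP + → 7 + 7 = 14. Stack: [14]
STORE_FAST s → s=14. Stack: []
LOAD_FAST_LOAD_FAST m,s → push -3,14. Stack: [-3, 14]
BINARY_OP + → -3 + 14 = 11. Stack: [11]
STORE_FAST x → x=11. Stack: []
LOAD_FAST s → push 14. Stack: [14]
RETURN_VALUE → return 14.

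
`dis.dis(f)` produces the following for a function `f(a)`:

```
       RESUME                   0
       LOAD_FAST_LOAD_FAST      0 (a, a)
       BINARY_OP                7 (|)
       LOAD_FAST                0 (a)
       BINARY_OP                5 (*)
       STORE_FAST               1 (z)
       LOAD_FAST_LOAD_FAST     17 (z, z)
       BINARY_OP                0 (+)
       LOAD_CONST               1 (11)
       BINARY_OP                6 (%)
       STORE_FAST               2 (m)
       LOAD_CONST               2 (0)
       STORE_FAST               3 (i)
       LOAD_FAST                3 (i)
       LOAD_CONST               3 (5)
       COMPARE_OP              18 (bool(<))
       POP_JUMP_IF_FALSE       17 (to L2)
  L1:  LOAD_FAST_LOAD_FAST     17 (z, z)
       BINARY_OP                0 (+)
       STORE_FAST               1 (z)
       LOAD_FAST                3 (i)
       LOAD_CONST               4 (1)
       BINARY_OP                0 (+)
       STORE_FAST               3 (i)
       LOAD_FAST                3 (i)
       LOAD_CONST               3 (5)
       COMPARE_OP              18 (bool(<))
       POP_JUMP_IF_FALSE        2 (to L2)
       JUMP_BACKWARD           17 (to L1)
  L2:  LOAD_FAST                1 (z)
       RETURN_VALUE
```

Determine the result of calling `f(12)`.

LOAD_FAST_LOAD_FAST a,a → push 12,12
BINARY_OP | → 12 | 12 = 12
LOAD_FAST a → push 12
BINARY_OP * → 12 * 12 = 144
STORE_FAST z → z=144
LOAD_FAST_LOAD_FAST z,z → push 144,144
BINARY_OP + → 144 + 144 = 288
LOAD_CONST → push 11
BINARY_OP % → 288 % 11 = 2
STORE_FAST m → m=2
LOAD_CONST → push 0
STORE_FAST i → i=0
LOAD_FAST i → push 0
LOAD_CONST → push 5
COMPARE_OP bool(<) → 0 vs 5 = True
POP_JUMP_IF_FALSE → pop True; no jump
LOAD_FAST_LOAD_FAST z,z → push 144,144
BINARY_OP + → 144 + 144 = 288
STORE_FAST z → z=288
LOAD_FAST i → push 0
LOAD_CONST → push 1
BINARY_OP + → 0 + 1 = 1
STORE_FAST i → i=1
LOAD_FAST i → push 1
LOAD_CONST → push 5
COMPARE_OP bool(<) → 1 vs 5 = True
POP_JUMP_IF_FALSE → pop True; no jump
LOAD_FAST_LOAD_FAST z,z → push 288,288
BINARY_OP + → 288 + 288 = 576
STORE_FAST z → z=576
LOAD_FAST i → push 1
LOAD_CONST → push 1
BINARY_OP + → 1 + 1 = 2
STORE_FAST i → i=2
LOAD_FAST i → push 2
LOAD_CONST → push 5
COMPARE_OP bool(<) → 2 vs 5 = True
POP_JUMP_IF_FALSE → pop True; no jump
LOAD_FAST_LOAD_FAST z,z → push 576,576
BINARY_OP + → 576 + 576 = 1152
STORE_FAST z → z=1152
LOAD_FAST i → push 2
LOAD_CONST → push 1
BINARY_OP + → 2 + 1 = 3
STORE_FAST i → i=3
LOAD_FAST i → push 3
LOAD_CONST → push 5
COMPARE_OP bool(<) → 3 vs 5 = True
POP_JUMP_IF_FALSE → pop True; no jump
LOAD_FAST_LOAD_FAST z,z → push 1152,1152
BINARY_OP + → 1152 + 1152 = 2304
STORE_FAST z → z=2304
LOAD_FAST i → push 3
LOAD_CONST → push 1
BINARY_OP + → 3 + 1 = 4
STORE_FAST i → i=4
LOAD_FAST i → push 4
LOAD_CONST → push 5
COMPARE_OP bool(<) → 4 vs 5 = True
POP_JUMP_IF_FALSE → pop True; no jump
LOAD_FAST_LOAD_FAST z,z → push 2304,2304
BINARY_OP + → 2304 + 2304 = 4608
STORE_FAST z → z=4608
LOAD_FAST i → push 4
LOAD_CONST → push 1
BINARY_OP + → 4 + 1 = 5
STORE_FAST i → i=5
LOAD_FAST i → push 5
LOAD_CONST → push 5
COMPARE_OP bool(<) → 5 vs 5 = False
POP_JUMP_IF_FALSE → pop False; jump
LOAD_FAST z → push 4608
RETURN_VALUE → return 4608.

4608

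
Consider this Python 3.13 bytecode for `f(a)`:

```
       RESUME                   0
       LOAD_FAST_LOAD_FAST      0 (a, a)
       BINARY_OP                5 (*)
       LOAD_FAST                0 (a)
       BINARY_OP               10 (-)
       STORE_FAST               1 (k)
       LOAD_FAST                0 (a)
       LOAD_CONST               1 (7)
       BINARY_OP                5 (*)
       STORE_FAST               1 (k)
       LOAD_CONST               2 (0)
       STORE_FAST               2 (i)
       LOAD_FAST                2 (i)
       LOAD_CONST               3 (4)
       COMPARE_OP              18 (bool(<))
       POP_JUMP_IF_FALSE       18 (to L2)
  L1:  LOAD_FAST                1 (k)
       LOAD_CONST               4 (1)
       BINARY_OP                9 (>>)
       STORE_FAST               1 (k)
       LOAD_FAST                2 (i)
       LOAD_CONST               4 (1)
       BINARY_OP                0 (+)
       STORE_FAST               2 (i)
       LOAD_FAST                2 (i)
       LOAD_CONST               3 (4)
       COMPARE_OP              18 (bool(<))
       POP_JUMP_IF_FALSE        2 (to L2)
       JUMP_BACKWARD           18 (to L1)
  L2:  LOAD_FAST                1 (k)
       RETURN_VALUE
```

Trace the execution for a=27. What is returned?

11

LOAD_FAST_LOAD_FAST a,a → push 27,27. Stack: [27, 27]
BINARY_OP * → 27 * 27 = 729. Stack: [729]
LOAD_FAST a → push 27. Stack: [729, 27]
BINARY_OP - → 729 - 27 = 702. Stack: [702]
STORE_FAST k → k=702. Stack: []
LOAD_FAST a → push 27. Stack: [27]
LOAD_CONST → push 7. Stack: [27, 7]
BINARY_OP * → 27 * 7 = 189. Stack: [189]
STORE_FAST k → k=189. Stack: []
LOAD_CONST → push 0. Stack: [0]
STORE_FAST i → i=0. Stack: []
LOAD_FAST i → push 0. Stack: [0]
LOAD_CONST → push 4. Stack: [0, 4]
COMPARE_OP bool(<) → 0 vs 4 = True. Stack: [True]
POP_JUMP_IF_FALSE → pop True; no jump. Stack: []
LOAD_FAST k → push 189. Stack: [189]
LOAD_CONST → push 1. Stack: [189, 1]
BINARY_OP >> → 189 >> 1 = 94. Stack: [94]
STORE_FAST k → k=94. Stack: []
LOAD_FAST i → push 0. Stack: [0]
LOAD_CONST → push 1. Stack: [0, 1]
BINARY_OP + → 0 + 1 = 1. Stack: [1]
STORE_FAST i → i=1. Stack: []
LOAD_FAST i → push 1. Stack: [1]
LOAD_CONST → push 4. Stack: [1, 4]
COMPARE_OP bool(<) → 1 vs 4 = True. Stack: [True]
POP_JUMP_IF_FALSE → pop True; no jump. Stack: []
LOAD_FAST k → push 94. Stack: [94]
LOAD_CONST → push 1. Stack: [94, 1]
BINARY_OP >> → 94 >> 1 = 47. Stack: [47]
STORE_FAST k → k=47. Stack: []
LOAD_FAST i → push 1. Stack: [1]
LOAD_CONST → push 1. Stack: [1, 1]
BINARY_OP + → 1 + 1 = 2. Stack: [2]
STORE_FAST i → i=2. Stack: []
LOAD_FAST i → push 2. Stack: [2]
LOAD_CONST → push 4. Stack: [2, 4]
COMPARE_OP bool(<) → 2 vs 4 = True. Stack: [True]
POP_JUMP_IF_FALSE → pop True; no jump. Stack: []
LOAD_FAST k → push 47. Stack: [47]
LOAD_CONST → push 1. Stack: [47, 1]
BINARY_OP >> → 47 >> 1 = 23. Stack: [23]
STORE_FAST k → k=23. Stack: []
LOAD_FAST i → push 2. Stack: [2]
LOAD_CONST → push 1. Stack: [2, 1]
BINARY_OP + → 2 + 1 = 3. Stack: [3]
STORE_FAST i → i=3. Stack: []
LOAD_FAST i → push 3. Stack: [3]
LOAD_CONST → push 4. Stack: [3, 4]
COMPARE_OP bool(<) → 3 vs 4 = True. Stack: [True]
POP_JUMP_IF_FALSE → pop True; no jump. Stack: []
LOAD_FAST k → push 23. Stack: [23]
LOAD_CONST → push 1. Stack: [23, 1]
BINARY_OP >> → 23 >> 1 = 11. Stack: [11]
STORE_FAST k → k=11. Stack: []
LOAD_FAST i → push 3. Stack: [3]
LOAD_CONST → push 1. Stack: [3, 1]
BINARY_OP + → 3 + 1 = 4. Stack: [4]
STORE_FAST i → i=4. Stack: []
LOAD_FAST i → push 4. Stack: [4]
LOAD_CONST → push 4. Stack: [4, 4]
COMPARE_OP bool(<) → 4 vs 4 = False. Stack: [False]
POP_JUMP_IF_FALSE → pop False; jump. Stack: []
LOAD_FAST k → push 11. Stack: [11]
RETURN_VALUE → return 11.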